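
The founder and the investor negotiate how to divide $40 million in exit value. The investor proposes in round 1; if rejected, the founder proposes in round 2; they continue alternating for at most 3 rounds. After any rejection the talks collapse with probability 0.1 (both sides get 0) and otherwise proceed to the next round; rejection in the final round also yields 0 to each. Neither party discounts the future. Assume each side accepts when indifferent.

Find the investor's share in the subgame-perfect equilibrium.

Round 3 (the investor proposes): the founder will accept anything ≥ 0, so the investor offers 0 and keeps 40.
Round 2 (the founder proposes): rejecting gives the investor an expected 0.9 × 40 = 36. The founder offers 36 and keeps 40 − 36 = 4.
Round 1 (the investor proposes): rejecting gives the founder an expected 0.9 × 4 = 3.6. The investor offers 3.6 and keeps 40 − 3.6 = 36.4.

36.4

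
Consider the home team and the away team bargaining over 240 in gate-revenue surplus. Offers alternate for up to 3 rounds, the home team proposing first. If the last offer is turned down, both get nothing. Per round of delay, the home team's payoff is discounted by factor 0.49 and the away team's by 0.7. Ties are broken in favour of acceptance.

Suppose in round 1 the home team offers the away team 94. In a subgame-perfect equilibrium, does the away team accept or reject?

Round 3 (the home team proposes): rejection yields 0 for the away team; the home team offers 0 and keeps 240.
Round 2 (the away team proposes): the home team can get 240 next round, worth 0.49 × 240 = 117.6 now. The away team offers 117.6 and keeps 240 − 117.6 = 122.4.
So by rejecting in round 1, the away team gets 122.4 next round, worth 0.7 × 122.4 = 85.68 now.
Offer 94 ≥ 85.68, so the away team accepts.

Accept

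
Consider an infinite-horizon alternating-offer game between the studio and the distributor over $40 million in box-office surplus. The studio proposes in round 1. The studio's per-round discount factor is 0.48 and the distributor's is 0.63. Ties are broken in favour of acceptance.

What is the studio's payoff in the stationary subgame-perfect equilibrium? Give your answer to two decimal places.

21.22

In a stationary SPE each proposer offers the other exactly their discounted continuation value.
If the studio keeps x when proposing and the distributor keeps y when proposing, then x = 40 − 0.63y and y = 40 − 0.48x.
Solving: x = 40(1 − 0.63) / (1 − 0.48·0.63) = 14.8 / 0.6976 ≈ 21.2156.
The distributor gets 40 − 21.2156 ≈ 18.7844.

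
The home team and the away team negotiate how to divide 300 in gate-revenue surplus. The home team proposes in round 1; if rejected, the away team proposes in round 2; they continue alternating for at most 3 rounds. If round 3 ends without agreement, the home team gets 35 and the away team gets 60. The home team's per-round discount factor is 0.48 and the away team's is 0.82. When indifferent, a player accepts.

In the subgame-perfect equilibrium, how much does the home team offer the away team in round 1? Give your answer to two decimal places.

Round 3 (the home team proposes): the away team gets 60 if talks fail, so the home team offers 60 and keeps 240.
Round 2 (the away team proposes): the home team can get 240 next round, worth 0.48 × 240 = 115.2 now. The away team offers 115.2 and keeps 300 − 115.2 = 184.8.
Round 1 (the home team proposes): the away team can get 184.8 next round, worth 0.82 × 184.8 = 151.536 now; the home team offers that and keeps 148.464.

151.54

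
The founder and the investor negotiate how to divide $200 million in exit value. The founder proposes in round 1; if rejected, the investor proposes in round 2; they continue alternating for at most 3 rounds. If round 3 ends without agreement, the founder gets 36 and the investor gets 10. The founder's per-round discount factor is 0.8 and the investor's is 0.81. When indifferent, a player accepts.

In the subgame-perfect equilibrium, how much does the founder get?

Round 3 (the founder proposes): the investor gets 10 if talks fail, so the founder offers 10 and keeps 190.
Round 2 (the investor proposes): the founder can get 190 next round, worth 0.8 × 190 = 152 now. The investor offers 152 and keeps 200 − 152 = 48.
Round 1 (the founder proposes): the investor can get 48 next round, worth 0.81 × 48 = 38.88 now; the founder offers that and keeps 161.12.

161.12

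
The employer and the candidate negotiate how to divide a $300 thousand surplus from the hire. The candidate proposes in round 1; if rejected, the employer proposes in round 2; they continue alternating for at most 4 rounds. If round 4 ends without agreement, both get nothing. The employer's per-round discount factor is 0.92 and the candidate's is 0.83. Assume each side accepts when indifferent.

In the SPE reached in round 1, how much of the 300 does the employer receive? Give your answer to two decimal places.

Solve by backward induction from round 4.
Round 4 (the employer proposes): rejection yields 0 for the candidate; the employer offers 0 and keeps 300.
Round 3 (the candidate proposes): the employer can get 300 next round, worth 0.92 × 300 = 276 now; the candidate offers that and keeps 24.
Round 2 (the employer proposes): the candidate can get 24 next round, worth 0.83 × 24 = 19.92 now. The employer offers 19.92 and keeps 300 − 19.92 = 280.08.
Round 1 (the candidate proposes): the employer can get 280.08 next round, worth 0.92 × 280.08 = 257.6736 now, so the candidate offers 257.6736, keeping 42.3264.

257.67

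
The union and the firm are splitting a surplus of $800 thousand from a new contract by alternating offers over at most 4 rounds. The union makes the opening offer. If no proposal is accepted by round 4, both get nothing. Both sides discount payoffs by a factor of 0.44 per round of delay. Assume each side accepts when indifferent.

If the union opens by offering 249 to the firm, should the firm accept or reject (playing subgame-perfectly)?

Round 4 (the firm proposes): the union will accept anything ≥ 0, so the firm offers 0 and keeps 800.
Round 3 (the union proposes): the firm can get 800 next round, worth 0.44 × 800 = 352 now. The union offers 352 and keeps 800 − 352 = 448.
Round 2 (the firm proposes): the union can get 448 next round, worth 0.44 × 448 = 197.12 now. The firm offers 197.12 and keeps 800 − 197.12 = 602.88.
So by rejecting in round 1, the firm gets 602.88 next round, worth 0.44 × 602.88 = 265.2672 now.
Offer 249 < 265.2672, so the firm rejects.

Reject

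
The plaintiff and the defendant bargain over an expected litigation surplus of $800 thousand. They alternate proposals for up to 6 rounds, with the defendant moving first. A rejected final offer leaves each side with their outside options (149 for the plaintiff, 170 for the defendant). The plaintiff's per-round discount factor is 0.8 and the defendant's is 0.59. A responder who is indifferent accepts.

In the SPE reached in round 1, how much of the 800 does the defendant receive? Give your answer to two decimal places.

Solve by backward induction from round 6.
Round 6 (the plaintiff proposes): the defendant gets 170 if talks fail, so the plaintiff offers 170 and keeps 630.
Round 5 (the defendant proposes): the plaintiff can get 630 next round, worth 0.8 × 630 = 504 now. The defendant offers 504 and keeps 800 − 504 = 296.
Round 4 (the plaintiff proposes): the defendant can get 296 next round, worth 0.59 × 296 = 174.64 now; the plaintiff offers that and keeps 625.36.
Round 3 (the defendant proposes): the plaintiff can get 625.36 next round, worth 0.8 × 625.36 = 500.288 now; the defendant offers that and keeps 299.712.
Round 2 (the plaintiff proposes): the defendant can get 299.712 next round, worth 0.59 × 299.712 = 176.83008 now. The plaintiff offers 176.83008 and keeps 800 − 176.83008 = 623.16992.
Round 1 (the defendant proposes): the plaintiff can get 623.16992 next round, worth 0.8 × 623.16992 = 498.535936 now. The defendant offers 498.535936 and keeps 800 − 498.535936 = 301.464064.

301.46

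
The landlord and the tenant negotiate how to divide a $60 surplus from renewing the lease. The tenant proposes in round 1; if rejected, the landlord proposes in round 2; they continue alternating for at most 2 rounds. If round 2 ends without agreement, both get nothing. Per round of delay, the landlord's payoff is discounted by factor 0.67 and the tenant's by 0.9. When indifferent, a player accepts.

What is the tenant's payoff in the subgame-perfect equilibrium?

19.8

Round 2 (the landlord proposes): rejection yields 0 for the tenant; the landlord offers 0 and keeps 60.
Round 1 (the tenant proposes): the landlord can get 60 next round, worth 0.67 × 60 = 40.2 now. The tenant offers 40.2 and keeps 60 − 40.2 = 19.8.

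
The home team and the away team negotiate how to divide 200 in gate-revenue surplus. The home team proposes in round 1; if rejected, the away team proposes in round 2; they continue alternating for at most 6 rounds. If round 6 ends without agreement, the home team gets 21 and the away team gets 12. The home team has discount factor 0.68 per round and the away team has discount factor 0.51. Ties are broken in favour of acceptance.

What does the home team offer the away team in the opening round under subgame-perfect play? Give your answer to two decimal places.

54.94

By backward induction:
Round 6 (the away team proposes): the home team gets 21 if talks fail, so the away team offers 21 and keeps 179.
Round 5 (the home team proposes): the away team can get 179 next round, worth 0.51 × 179 = 91.29 now. The home team offers 91.29 and keeps 200 − 91.29 = 108.71.
Round 4 (the away team proposes): the home team can get 108.71 next round, worth 0.68 × 108.71 = 73.9228 now, so the away team offers 73.9228, keeping 126.0772.
Round 3 (the home team proposes): the away team can get 126.0772 next round, worth 0.51 × 126.0772 = 64.299372 now, so the home team offers 64.299372, keeping 135.700628.
Round 2 (the away team proposes): the home team can get 135.700628 next round, worth 0.68 × 135.700628 = 92.27642704 now, so the away team offers 92.27642704, keeping 107.72357296.
Round 1 (the home team proposes): the away team can get 107.72357296 next round, worth 0.51 × 107.72357296 = 54.9390222096 now. The home team offers 54.9390222096 and keeps 200 − 54.9390222096 = 145.0609777904.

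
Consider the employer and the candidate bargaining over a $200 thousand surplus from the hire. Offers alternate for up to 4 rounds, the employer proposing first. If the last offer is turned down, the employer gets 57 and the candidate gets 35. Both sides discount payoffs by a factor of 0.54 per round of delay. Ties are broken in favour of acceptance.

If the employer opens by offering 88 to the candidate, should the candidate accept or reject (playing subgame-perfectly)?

Accept

Round 4 (the candidate proposes): the employer gets 57 if talks fail, so the candidate offers 57 and keeps 143.
Round 3 (the employer proposes): the candidate can get 143 next round, worth 0.54 × 143 = 77.22 now. The employer offers 77.22 and keeps 200 − 77.22 = 122.78.
Round 2 (the candidate proposes): the employer can get 122.78 next round, worth 0.54 × 122.78 = 66.3012 now, so the candidate offers 66.3012, keeping 133.6988.
So by rejecting in round 1, the candidate gets 133.6988 next round, worth 0.54 × 133.6988 = 72.197352 now.
Offer 88 ≥ 72.197352, so the candidate accepts.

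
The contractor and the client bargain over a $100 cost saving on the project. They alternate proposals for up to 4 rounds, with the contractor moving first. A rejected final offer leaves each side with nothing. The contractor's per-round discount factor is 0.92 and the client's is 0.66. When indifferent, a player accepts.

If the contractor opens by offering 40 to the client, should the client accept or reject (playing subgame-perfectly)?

Round 4 (the client proposes): rejection yields 0 for the contractor; the client offers 0 and keeps 100.
Round 3 (the contractor proposes): the client can get 100 next round, worth 0.66 × 100 = 66 now; the contractor offers that and keeps 34.
Round 2 (the client proposes): the contractor can get 34 next round, worth 0.92 × 34 = 31.28 now, so the client offers 31.28, keeping 68.72.
So by rejecting in round 1, the client gets 68.72 next round, worth 0.66 × 68.72 = 45.3552 now.
Offer 40 < 45.3552, so the client rejects.

Reject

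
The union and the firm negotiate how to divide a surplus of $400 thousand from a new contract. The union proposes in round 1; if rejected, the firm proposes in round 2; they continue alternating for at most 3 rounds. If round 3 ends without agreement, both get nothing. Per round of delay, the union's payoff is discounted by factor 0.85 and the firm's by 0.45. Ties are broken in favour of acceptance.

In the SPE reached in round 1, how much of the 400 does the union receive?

Work backward from the last round.
Round 3 (the union proposes): rejection yields 0 for the firm; the union offers 0 and keeps 400.
Round 2 (the firm proposes): the union can get 400 next round, worth 0.85 × 400 = 340 now; the firm offers that and keeps 60.
Round 1 (the union proposes): the firm can get 60 next round, worth 0.45 × 60 = 27 now, so the union offers 27, keeping 373.

373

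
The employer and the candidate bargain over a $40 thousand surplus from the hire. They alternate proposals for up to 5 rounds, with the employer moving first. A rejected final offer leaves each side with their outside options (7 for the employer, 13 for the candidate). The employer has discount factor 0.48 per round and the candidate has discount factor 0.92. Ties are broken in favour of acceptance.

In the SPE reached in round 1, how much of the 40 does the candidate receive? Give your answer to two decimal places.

30.12

Round 5 (the employer proposes): the candidate gets 13 if talks fail, so the employer offers 13 and keeps 27.
Round 4 (the candidate proposes): the employer can get 27 next round, worth 0.48 × 27 = 12.96 now; the candidate offers that and keeps 27.04.
Round 3 (the employer proposes): the candidate can get 27.04 next round, worth 0.92 × 27.04 = 24.8768 now. The employer offers 24.8768 and keeps 40 − 24.8768 = 15.1232.
Round 2 (the candidate proposes): the employer can get 15.1232 next round, worth 0.48 × 15.1232 = 7.259136 now; the candidate offers that and keeps 32.740864.
Round 1 (the employer proposes): the candidate can get 32.740864 next round, worth 0.92 × 32.740864 = 30.12159488 now. The employer offers 30.12159488 and keeps 40 − 30.12159488 = 9.87840512.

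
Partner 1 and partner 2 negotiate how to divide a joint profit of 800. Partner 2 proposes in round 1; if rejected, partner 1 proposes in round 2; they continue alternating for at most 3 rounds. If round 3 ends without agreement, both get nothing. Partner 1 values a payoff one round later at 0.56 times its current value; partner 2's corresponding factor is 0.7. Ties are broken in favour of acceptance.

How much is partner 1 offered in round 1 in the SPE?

Round 3 (partner 2 proposes): partner 1 will accept anything ≥ 0, so partner 2 offers 0 and keeps 800.
Round 2 (partner 1 proposes): partner 2 can get 800 next round, worth 0.7 × 800 = 560 now. Partner 1 offers 560 and keeps 800 − 560 = 240.
Round 1 (partner 2 proposes): partner 1 can get 240 next round, worth 0.56 × 240 = 134.4 now. Partner 2 offers 134.4 and keeps 800 − 134.4 = 665.6.

134.4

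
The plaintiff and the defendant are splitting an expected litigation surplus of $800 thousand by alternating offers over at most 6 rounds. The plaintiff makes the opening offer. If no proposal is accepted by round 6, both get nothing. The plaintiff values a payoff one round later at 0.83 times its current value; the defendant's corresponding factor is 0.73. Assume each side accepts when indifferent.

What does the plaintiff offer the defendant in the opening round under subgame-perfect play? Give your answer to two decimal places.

373.83

Solve by backward induction from round 6.
Round 6 (the defendant proposes): the plaintiff will accept anything ≥ 0, so the defendant offers 0 and keeps 800.
Round 5 (the plaintiff proposes): the defendant can get 800 next round, worth 0.73 × 800 = 584 now; the plaintiff offers that and keeps 216.
Round 4 (the defendant proposes): the plaintiff can get 216 next round, worth 0.83 × 216 = 179.28 now. The defendant offers 179.28 and keeps 800 − 179.28 = 620.72.
Round 3 (the plaintiff proposes): the defendant can get 620.72 next round, worth 0.73 × 620.72 = 453.1256 now. The plaintiff offers 453.1256 and keeps 800 − 453.1256 = 346.8744.
Round 2 (the defendant proposes): the plaintiff can get 346.8744 next round, worth 0.83 × 346.8744 = 287.905752 now, so the defendant offers 287.905752, keeping 512.094248.
Round 1 (the plaintiff proposes): the defendant can get 512.094248 next round, worth 0.73 × 512.094248 = 373.82880104 now; the plaintiff offers that and keeps 426.17119896.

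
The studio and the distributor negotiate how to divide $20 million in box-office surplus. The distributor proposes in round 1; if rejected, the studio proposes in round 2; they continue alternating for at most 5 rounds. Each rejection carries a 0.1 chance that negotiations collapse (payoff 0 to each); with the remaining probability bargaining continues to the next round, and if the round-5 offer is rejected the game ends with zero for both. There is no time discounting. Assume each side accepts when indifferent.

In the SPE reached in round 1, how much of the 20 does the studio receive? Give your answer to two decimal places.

3.26

By backward induction:
Round 5 (the distributor proposes): rejection yields 0 for the studio; the distributor offers 0 and keeps 20.
Round 4 (the studio proposes): rejecting gives the distributor an expected 0.9 × 20 = 18; the studio offers that and keeps 2.
Round 3 (the distributor proposes): rejecting gives the studio an expected 0.9 × 2 = 1.8. The distributor offers 1.8 and keeps 20 − 1.8 = 18.2.
Round 2 (the studio proposes): rejecting gives the distributor an expected 0.9 × 18.2 = 16.38; the studio offers that and keeps 3.62.
Round 1 (the distributor proposes): rejecting gives the studio an expected 0.9 × 3.62 = 3.258, so the distributor offers 3.258, keeping 16.742.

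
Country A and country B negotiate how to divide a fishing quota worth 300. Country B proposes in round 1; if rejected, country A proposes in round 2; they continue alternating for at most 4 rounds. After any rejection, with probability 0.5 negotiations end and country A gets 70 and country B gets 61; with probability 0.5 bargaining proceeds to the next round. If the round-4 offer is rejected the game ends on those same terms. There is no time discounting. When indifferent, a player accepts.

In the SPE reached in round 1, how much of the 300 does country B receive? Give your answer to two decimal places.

166.63

By backward induction:
Round 4 (country A proposes): country B gets 61 if talks fail, so country A offers 61 and keeps 239.
Round 3 (country B proposes): rejecting gives country A an expected 0.5 × 239 + 0.5 × 70 = 154.5, so country B offers 154.5, keeping 145.5.
Round 2 (country A proposes): rejecting gives country B an expected 0.5 × 145.5 + 0.5 × 61 = 103.25, so country A offers 103.25, keeping 196.75.
Round 1 (country B proposes): rejecting gives country A an expected 0.5 × 196.75 + 0.5 × 70 = 133.375, so country B offers 133.375, keeping 166.625.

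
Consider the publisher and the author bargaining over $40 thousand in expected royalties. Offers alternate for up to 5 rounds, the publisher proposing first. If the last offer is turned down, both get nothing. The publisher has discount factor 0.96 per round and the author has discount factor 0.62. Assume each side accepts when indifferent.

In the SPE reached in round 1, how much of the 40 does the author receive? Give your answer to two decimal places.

1.58

Round 5 (the publisher proposes): the author will accept anything ≥ 0, so the publisher offers 0 and keeps 40.
Round 4 (the author proposes): the publisher can get 40 next round, worth 0.96 × 40 = 38.4 now; the author offers that and keeps 1.6.
Round 3 (the publisher proposes): the author can get 1.6 next round, worth 0.62 × 1.6 = 0.992 now; the publisher offers that and keeps 39.008.
Round 2 (the author proposes): the publisher can get 39.008 next round, worth 0.96 × 39.008 = 37.44768 now, so the author offers 37.44768, keeping 2.55232.
Round 1 (the publisher proposes): the author can get 2.55232 next round, worth 0.62 × 2.55232 = 1.5824384 now, so the publisher offers 1.5824384, keeping 38.4175616.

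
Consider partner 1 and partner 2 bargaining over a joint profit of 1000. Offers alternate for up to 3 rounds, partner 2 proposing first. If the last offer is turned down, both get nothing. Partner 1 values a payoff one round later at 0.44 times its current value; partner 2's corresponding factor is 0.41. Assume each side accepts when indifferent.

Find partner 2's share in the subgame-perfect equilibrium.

Round 3 (partner 2 proposes): rejection yields 0 for partner 1; partner 2 offers 0 and keeps 1000.
Round 2 (partner 1 proposes): partner 2 can get 1000 next round, worth 0.41 × 1000 = 410 now, so partner 1 offers 410, keeping 590.
Round 1 (partner 2 proposes): partner 1 can get 590 next round, worth 0.44 × 590 = 259.6 now, so partner 2 offers 259.6, keeping 740.4.

740.4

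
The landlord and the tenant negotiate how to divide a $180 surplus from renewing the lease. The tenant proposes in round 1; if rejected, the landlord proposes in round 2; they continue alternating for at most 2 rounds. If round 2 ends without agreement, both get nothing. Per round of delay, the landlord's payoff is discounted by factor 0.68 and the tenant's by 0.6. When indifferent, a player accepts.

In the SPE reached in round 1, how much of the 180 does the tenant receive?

Round 2 (the landlord proposes): the tenant will accept anything ≥ 0, so the landlord offers 0 and keeps 180.
Round 1 (the tenant proposes): the landlord can get 180 next round, worth 0.68 × 180 = 122.4 now; the tenant offers that and keeps 57.6.

57.6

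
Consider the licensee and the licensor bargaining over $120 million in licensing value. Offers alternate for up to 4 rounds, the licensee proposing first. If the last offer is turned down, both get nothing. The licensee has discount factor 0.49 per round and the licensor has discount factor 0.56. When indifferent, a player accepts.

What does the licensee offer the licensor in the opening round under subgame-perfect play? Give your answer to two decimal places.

Round 4 (the licensor proposes): the licensee will accept anything ≥ 0, so the licensor offers 0 and keeps 120.
Round 3 (the licensee proposes): the licensor can get 120 next round, worth 0.56 × 120 = 67.2 now, so the licensee offers 67.2, keeping 52.8.
Round 2 (the licensor proposes): the licensee can get 52.8 next round, worth 0.49 × 52.8 = 25.872 now, so the licensor offers 25.872, keeping 94.128.
Round 1 (the licensee proposes): the licensor can get 94.128 next round, worth 0.56 × 94.128 = 52.71168 now, so the licensee offers 52.71168, keeping 67.28832.

52.71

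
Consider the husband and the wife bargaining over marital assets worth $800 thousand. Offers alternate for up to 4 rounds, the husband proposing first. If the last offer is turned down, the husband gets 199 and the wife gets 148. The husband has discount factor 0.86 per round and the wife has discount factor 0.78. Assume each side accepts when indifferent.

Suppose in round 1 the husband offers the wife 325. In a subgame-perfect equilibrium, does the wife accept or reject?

Round 4 (the wife proposes): the husband gets 199 if talks fail, so the wife offers 199 and keeps 601.
Round 3 (the husband proposes): the wife can get 601 next round, worth 0.78 × 601 = 468.78 now; the husband offers that and keeps 331.22.
Round 2 (the wife proposes): the husband can get 331.22 next round, worth 0.86 × 331.22 = 284.8492 now; the wife offers that and keeps 515.1508.
So by rejecting in round 1, the wife gets 515.1508 next round, worth 0.78 × 515.1508 = 401.817624 now.
Offer 325 < 401.817624, so the wife rejects.

Reject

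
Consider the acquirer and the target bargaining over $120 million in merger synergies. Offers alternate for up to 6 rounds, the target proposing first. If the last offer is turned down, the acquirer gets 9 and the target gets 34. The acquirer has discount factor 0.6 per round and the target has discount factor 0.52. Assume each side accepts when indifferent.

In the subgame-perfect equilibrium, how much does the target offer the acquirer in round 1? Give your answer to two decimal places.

By backward induction:
Round 6 (the acquirer proposes): the target gets 34 if talks fail, so the acquirer offers 34 and keeps 86.
Round 5 (the target proposes): the acquirer can get 86 next round, worth 0.6 × 86 = 51.6 now; the target offers that and keeps 68.4.
Round 4 (the acquirer proposes): the target can get 68.4 next round, worth 0.52 × 68.4 = 35.568 now; the acquirer offers that and keeps 84.432.
Round 3 (the target proposes): the acquirer can get 84.432 next round, worth 0.6 × 84.432 = 50.6592 now, so the target offers 50.6592, keeping 69.3408.
Round 2 (the acquirer proposes): the target can get 69.3408 next round, worth 0.52 × 69.3408 = 36.057216 now; the acquirer offers that and keeps 83.942784.
Round 1 (the target proposes): the acquirer can get 83.942784 next round, worth 0.6 × 83.942784 = 50.3656704 now, so the target offers 50.3656704, keeping 69.6343296.

50.37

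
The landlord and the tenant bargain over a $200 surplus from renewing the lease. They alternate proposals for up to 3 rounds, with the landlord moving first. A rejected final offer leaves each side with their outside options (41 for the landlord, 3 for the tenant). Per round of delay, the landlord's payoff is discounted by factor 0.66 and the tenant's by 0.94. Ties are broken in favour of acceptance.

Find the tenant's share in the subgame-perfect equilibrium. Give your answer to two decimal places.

Solve by backward induction from round 3.
Round 3 (the landlord proposes): the tenant gets 3 if talks fail, so the landlord offers 3 and keeps 197.
Round 2 (the tenant proposes): the landlord can get 197 next round, worth 0.66 × 197 = 130.02 now, so the tenant offers 130.02, keeping 69.98.
Round 1 (the landlord proposes): the tenant can get 69.98 next round, worth 0.94 × 69.98 = 65.7812 now; the landlord offers that and keeps 134.2188.

65.78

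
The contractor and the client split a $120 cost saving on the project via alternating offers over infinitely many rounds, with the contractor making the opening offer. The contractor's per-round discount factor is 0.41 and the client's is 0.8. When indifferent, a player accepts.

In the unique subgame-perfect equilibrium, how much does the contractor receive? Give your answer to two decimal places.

In a stationary SPE each proposer offers the other exactly their discounted continuation value.
If the contractor keeps x when proposing and the client keeps y when proposing, then x = 120 − 0.8y and y = 120 − 0.41x.
Solving: x = 120(1 − 0.8) / (1 − 0.41·0.8) = 24 / 0.672 ≈ 35.7143.
The client gets 120 − 35.7143 ≈ 84.2857.

35.71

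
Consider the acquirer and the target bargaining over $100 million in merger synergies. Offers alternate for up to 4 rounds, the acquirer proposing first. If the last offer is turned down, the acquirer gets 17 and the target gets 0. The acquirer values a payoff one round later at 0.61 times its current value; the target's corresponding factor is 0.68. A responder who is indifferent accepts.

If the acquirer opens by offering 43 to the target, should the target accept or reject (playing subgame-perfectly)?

Reject

Round 4 (the target proposes): the acquirer gets 17 if talks fail, so the target offers 17 and keeps 83.
Round 3 (the acquirer proposes): the target can get 83 next round, worth 0.68 × 83 = 56.44 now; the acquirer offers that and keeps 43.56.
Round 2 (the target proposes): the acquirer can get 43.56 next round, worth 0.61 × 43.56 = 26.5716 now. The target offers 26.5716 and keeps 100 − 26.5716 = 73.4284.
So by rejecting in round 1, the target gets 73.4284 next round, worth 0.68 × 73.4284 = 49.931312 now.
Offer 43 < 49.931312, so the target rejects.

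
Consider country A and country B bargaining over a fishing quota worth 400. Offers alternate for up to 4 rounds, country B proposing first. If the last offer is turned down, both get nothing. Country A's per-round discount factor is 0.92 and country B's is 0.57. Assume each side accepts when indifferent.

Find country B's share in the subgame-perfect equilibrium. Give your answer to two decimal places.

By backward induction:
Round 4 (country A proposes): country B will accept anything ≥ 0, so country A offers 0 and keeps 400.
Round 3 (country B proposes): country A can get 400 next round, worth 0.92 × 400 = 368 now, so country B offers 368, keeping 32.
Round 2 (country A proposes): country B can get 32 next round, worth 0.57 × 32 = 18.24 now, so country A offers 18.24, keeping 381.76.
Round 1 (country B proposes): country A can get 381.76 next round, worth 0.92 × 381.76 = 351.2192 now. Country B offers 351.2192 and keeps 400 − 351.2192 = 48.7808.

48.78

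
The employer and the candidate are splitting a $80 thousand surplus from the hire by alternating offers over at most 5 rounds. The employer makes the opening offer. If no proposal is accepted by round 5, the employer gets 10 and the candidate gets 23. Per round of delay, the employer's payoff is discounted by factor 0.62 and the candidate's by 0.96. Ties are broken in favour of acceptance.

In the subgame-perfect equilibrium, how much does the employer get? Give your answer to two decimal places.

25.30

Round 5 (the employer proposes): the candidate gets 23 if talks fail, so the employer offers 23 and keeps 57.
Round 4 (the candidate proposes): the employer can get 57 next round, worth 0.62 × 57 = 35.34 now. The candidate offers 35.34 and keeps 80 − 35.34 = 44.66.
Round 3 (the employer proposes): the candidate can get 44.66 next round, worth 0.96 × 44.66 = 42.8736 now; the employer offers that and keeps 37.1264.
Round 2 (the candidate proposes): the employer can get 37.1264 next round, worth 0.62 × 37.1264 = 23.018368 now; the candidate offers that and keeps 56.981632.
Round 1 (the employer proposes): the candidate can get 56.981632 next round, worth 0.96 × 56.981632 = 54.70236672 now. The employer offers 54.70236672 and keeps 80 − 54.70236672 = 25.29763328.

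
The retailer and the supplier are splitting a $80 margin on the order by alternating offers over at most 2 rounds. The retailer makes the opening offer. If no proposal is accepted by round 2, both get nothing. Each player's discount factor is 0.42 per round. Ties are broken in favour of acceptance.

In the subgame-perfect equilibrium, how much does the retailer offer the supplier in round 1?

33.6

Solve by backward induction from round 2.
Round 2 (the supplier proposes): rejection yields 0 for the retailer; the supplier offers 0 and keeps 80.
Round 1 (the retailer proposes): the supplier can get 80 next round, worth 0.42 × 80 = 33.6 now, so the retailer offers 33.6, keeping 46.4.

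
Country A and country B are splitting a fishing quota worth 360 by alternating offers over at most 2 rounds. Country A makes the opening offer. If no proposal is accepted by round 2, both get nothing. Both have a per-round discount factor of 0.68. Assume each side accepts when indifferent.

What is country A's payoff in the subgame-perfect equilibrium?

Work backward from the last round.
Round 2 (country B proposes): country A will accept anything ≥ 0, so country B offers 0 and keeps 360.
Round 1 (country A proposes): country B can get 360 next round, worth 0.68 × 360 = 244.8 now. Country A offers 244.8 and keeps 360 − 244.8 = 115.2.

115.2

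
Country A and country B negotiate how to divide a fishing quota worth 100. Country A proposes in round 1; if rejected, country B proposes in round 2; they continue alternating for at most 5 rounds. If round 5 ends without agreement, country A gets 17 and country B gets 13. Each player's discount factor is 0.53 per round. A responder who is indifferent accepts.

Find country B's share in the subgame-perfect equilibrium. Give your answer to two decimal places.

32.93

Round 5 (country A proposes): country B gets 13 if talks fail, so country A offers 13 and keeps 87.
Round 4 (country B proposes): country A can get 87 next round, worth 0.53 × 87 = 46.11 now, so country B offers 46.11, keeping 53.89.
Round 3 (country A proposes): country B can get 53.89 next round, worth 0.53 × 53.89 = 28.5617 now. Country A offers 28.5617 and keeps 100 − 28.5617 = 71.4383.
Round 2 (country B proposes): country A can get 71.4383 next round, worth 0.53 × 71.4383 = 37.862299 now. Country B offers 37.862299 and keeps 100 − 37.862299 = 62.137701.
Round 1 (country A proposes): country B can get 62.137701 next round, worth 0.53 × 62.137701 = 32.93298153 now; country A offers that and keeps 67.06701847.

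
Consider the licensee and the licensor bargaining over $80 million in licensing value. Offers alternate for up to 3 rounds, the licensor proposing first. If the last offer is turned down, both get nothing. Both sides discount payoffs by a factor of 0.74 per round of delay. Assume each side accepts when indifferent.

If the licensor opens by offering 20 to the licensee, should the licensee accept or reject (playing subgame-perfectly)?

Accept

Round 3 (the licensor proposes): rejection yields 0 for the licensee; the licensor offers 0 and keeps 80.
Round 2 (the licensee proposes): the licensor can get 80 next round, worth 0.74 × 80 = 59.2 now. The licensee offers 59.2 and keeps 80 − 59.2 = 20.8.
So by rejecting in round 1, the licensee gets 20.8 next round, worth 0.74 × 20.8 = 15.392 now.
Offer 20 ≥ 15.392, so the licensee accepts.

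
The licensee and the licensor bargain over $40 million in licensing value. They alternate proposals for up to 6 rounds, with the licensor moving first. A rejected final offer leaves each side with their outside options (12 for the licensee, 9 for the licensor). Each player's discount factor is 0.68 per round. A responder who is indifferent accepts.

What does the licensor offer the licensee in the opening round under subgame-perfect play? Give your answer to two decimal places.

Round 6 (the licensee proposes): the licensor gets 9 if talks fail, so the licensee offers 9 and keeps 31.
Round 5 (the licensor proposes): the licensee can get 31 next round, worth 0.68 × 31 = 21.08 now; the licensor offers that and keeps 18.92.
Round 4 (the licensee proposes): the licensor can get 18.92 next round, worth 0.68 × 18.92 = 12.8656 now, so the licensee offers 12.8656, keeping 27.1344.
Round 3 (the licensor proposes): the licensee can get 27.1344 next round, worth 0.68 × 27.1344 = 18.451392 now, so the licensor offers 18.451392, keeping 21.548608.
Round 2 (the licensee proposes): the licensor can get 21.548608 next round, worth 0.68 × 21.548608 = 14.65305344 now; the licensee offers that and keeps 25.34694656.
Round 1 (the licensor proposes): the licensee can get 25.34694656 next round, worth 0.68 × 25.34694656 = 17.2359236608 now, so the licensor offers 17.2359236608, keeping 22.7640763392.

17.24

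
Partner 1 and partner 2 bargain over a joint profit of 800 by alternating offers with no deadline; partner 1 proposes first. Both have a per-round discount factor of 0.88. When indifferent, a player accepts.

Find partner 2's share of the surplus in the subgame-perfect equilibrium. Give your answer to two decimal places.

374.47

Let x be partner 1's share when partner 1 proposes and y be partner 2's share when partner 2 proposes.
Partner 2 accepts iff offered ≥ 0.88·y, so x = 800 − 0.88y. Symmetrically y = 800 − 0.88x.
Substituting: x = 800 − 0.88(800 − 0.88x), giving x(1 − 0.88·0.88) = 800(1 − 0.88).
So x = 800 × 0.12 / 0.2256 ≈ 425.5319, and partner 2 receives 800 − x ≈ 374.4681.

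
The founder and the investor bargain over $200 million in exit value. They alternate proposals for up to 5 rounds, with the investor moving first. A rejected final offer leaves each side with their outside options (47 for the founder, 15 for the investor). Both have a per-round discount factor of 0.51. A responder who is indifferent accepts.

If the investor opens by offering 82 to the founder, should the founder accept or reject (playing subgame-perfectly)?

Round 5 (the investor proposes): the founder gets 47 if talks fail, so the investor offers 47 and keeps 153.
Round 4 (the founder proposes): the investor can get 153 next round, worth 0.51 × 153 = 78.03 now, so the founder offers 78.03, keeping 121.97.
Round 3 (the investor proposes): the founder can get 121.97 next round, worth 0.51 × 121.97 = 62.2047 now; the investor offers that and keeps 137.7953.
Round 2 (the founder proposes): the investor can get 137.7953 next round, worth 0.51 × 137.7953 = 70.275603 now; the founder offers that and keeps 129.724397.
So by rejecting in round 1, the founder gets 129.724397 next round, worth 0.51 × 129.724397 = 66.15944247 now.
Offer 82 ≥ 66.15944247, so the founder accepts.

Accept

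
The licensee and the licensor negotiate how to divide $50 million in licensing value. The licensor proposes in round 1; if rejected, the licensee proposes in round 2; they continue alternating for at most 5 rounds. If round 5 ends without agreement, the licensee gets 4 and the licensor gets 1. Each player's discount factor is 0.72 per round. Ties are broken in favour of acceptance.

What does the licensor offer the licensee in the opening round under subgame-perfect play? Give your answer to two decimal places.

Round 5 (the licensor proposes): the licensee gets 4 if talks fail, so the licensor offers 4 and keeps 46.
Round 4 (the licensee proposes): the licensor can get 46 next round, worth 0.72 × 46 = 33.12 now. The licensee offers 33.12 and keeps 50 − 33.12 = 16.88.
Round 3 (the licensor proposes): the licensee can get 16.88 next round, worth 0.72 × 16.88 = 12.1536 now, so the licensor offers 12.1536, keeping 37.8464.
Round 2 (the licensee proposes): the licensor can get 37.8464 next round, worth 0.72 × 37.8464 = 27.249408 now. The licensee offers 27.249408 and keeps 50 − 27.249408 = 22.750592.
Round 1 (the licensor proposes): the licensee can get 22.750592 next round, worth 0.72 × 22.750592 = 16.38042624 now; the licensor offers that and keeps 33.61957376.

16.38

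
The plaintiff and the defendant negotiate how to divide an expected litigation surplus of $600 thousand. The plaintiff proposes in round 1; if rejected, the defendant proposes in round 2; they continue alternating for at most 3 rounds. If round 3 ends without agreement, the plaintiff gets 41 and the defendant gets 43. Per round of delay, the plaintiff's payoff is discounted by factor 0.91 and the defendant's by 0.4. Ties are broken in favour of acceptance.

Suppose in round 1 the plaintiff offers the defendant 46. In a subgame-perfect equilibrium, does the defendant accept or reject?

Accept

Round 3 (the plaintiff proposes): the defendant gets 43 if talks fail, so the plaintiff offers 43 and keeps 557.
Round 2 (the defendant proposes): the plaintiff can get 557 next round, worth 0.91 × 557 = 506.87 now; the defendant offers that and keeps 93.13.
So by rejecting in round 1, the defendant gets 93.13 next round, worth 0.4 × 93.13 = 37.252 now.
Offer 46 ≥ 37.252, so the defendant accepts.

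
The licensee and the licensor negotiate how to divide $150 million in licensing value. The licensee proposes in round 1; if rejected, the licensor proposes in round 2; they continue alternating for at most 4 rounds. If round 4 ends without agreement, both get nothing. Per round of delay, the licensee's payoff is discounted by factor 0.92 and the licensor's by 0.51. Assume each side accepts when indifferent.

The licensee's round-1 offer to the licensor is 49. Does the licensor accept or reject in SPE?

Round 4 (the licensor proposes): the licensee will accept anything ≥ 0, so the licensor offers 0 and keeps 150.
Round 3 (the licensee proposes): the licensor can get 150 next round, worth 0.51 × 150 = 76.5 now. The licensee offers 76.5 and keeps 150 − 76.5 = 73.5.
Round 2 (the licensor proposes): the licensee can get 73.5 next round, worth 0.92 × 73.5 = 67.62 now, so the licensor offers 67.62, keeping 82.38.
So by rejecting in round 1, the licensor gets 82.38 next round, worth 0.51 × 82.38 = 42.0138 now.
Offer 49 ≥ 42.0138, so the licensor accepts.

Accept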